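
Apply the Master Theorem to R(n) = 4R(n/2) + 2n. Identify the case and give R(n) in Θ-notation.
Master Theorem template: R(n) = a·R(n/b) + f(n).
Here: a=4, b=2, f(n)=2n
Compute log_b(a) = log_2(4) = 2.
f(n) = 2n = O(n^(2-ε)) with ε = 1. Case 1: R(n) = Θ(n^log_b(a)) = Θ(n^2).

Case 1: R(n) = Θ(n^2)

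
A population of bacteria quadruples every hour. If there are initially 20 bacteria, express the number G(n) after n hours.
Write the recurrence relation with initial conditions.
Each hour multiplies the count by 4, so the count after n hours depends only on the count after n-1 hours: G(n) = 4 × G(n-1). The starting count gives G(0) = 20.
Unrolling n times gives the closed form G(n) = 20 × 4ⁿ.

G(n) = 4 × G(n-1), G(0) = 20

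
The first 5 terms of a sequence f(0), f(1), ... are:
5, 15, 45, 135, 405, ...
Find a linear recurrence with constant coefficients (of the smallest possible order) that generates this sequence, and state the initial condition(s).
Look for the lowest-order linear relation among consecutive terms.
Observation: each term is 3× the previous.
Check at n=2: 3·15 = 45. ✓

f(n) = 3 × f(n-1), f(0) = 5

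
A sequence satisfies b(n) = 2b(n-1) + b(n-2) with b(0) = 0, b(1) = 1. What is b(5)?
Computing the sequence terms:
0, 1, 2, 5, 12, 29

29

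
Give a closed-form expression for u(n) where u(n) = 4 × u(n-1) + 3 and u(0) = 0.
Recurrence: u(n) = 4 × u(n-1) + 3, initial: u(0) = 0.
Try u(n) = A·4ⁿ + C. Substituting: A·4ⁿ + C = 4(A·4ⁿ⁻¹ + C) + 3 = A·4ⁿ + 4C + 3, so C = 4C + 3, giving C = -1. Then u(0) = A - 1 = 0 gives A = 1.

u(n) = 4ⁿ - 1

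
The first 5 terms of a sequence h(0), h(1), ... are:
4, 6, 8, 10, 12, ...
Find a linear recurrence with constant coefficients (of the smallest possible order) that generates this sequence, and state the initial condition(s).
Look for the lowest-order linear relation among consecutive terms.
Observation: consecutive differences are constant (= 2).
Check at n=2: 1·6 + 2 = 8. ✓

h(n) = h(n-1) + 2, h(0) = 4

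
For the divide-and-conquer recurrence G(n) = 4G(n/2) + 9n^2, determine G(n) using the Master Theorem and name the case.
Master Theorem template: G(n) = a·G(n/b) + f(n).
Here: a=4, b=2, f(n)=9n^2
Compute log_b(a) = log_2(4) = 2.
f(n) = 9n^2 = Θ(n^2). Case 2: G(n) = Θ(n^2 log n).

Case 2: G(n) = Θ(n^2 log n)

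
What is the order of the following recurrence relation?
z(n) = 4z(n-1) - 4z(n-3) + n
The order is the largest lag k for which z(n-k) appears. Here the deepest term is z(n-3) (the n term is non-homogeneous and does not affect the order), so the order is 3.

Order 3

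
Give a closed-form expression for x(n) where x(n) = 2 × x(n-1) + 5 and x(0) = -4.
Recurrence: x(n) = 2 × x(n-1) + 5, initial: x(0) = -4.
Try x(n) = A·2ⁿ + C. Substituting: A·2ⁿ + C = 2(A·2ⁿ⁻¹ + C) + 5 = A·2ⁿ + 2C + 5, so C = 2C + 5, giving C = -5. Then x(0) = A - 5 = -4 gives A = 1.

x(n) = 2ⁿ - 5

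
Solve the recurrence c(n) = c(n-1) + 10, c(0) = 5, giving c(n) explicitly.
Recurrence: c(n) = c(n-1) + 10, initial: c(0) = 5.
Each step adds 10, so c(n) = c(0) + 10n = 10n + 5.

c(n) = 10n + 5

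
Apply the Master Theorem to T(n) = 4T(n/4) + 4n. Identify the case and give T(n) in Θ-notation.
Master Theorem template: T(n) = a·T(n/b) + f(n).
Here: a=4, b=4, f(n)=4n
Compute log_b(a) = log_4(4) = 1.
f(n) = 4n = Θ(n). Case 2: T(n) = Θ(n log n).

Case 2: T(n) = Θ(n log n)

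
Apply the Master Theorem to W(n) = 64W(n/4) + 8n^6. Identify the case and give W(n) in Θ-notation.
Master Theorem template: W(n) = a·W(n/b) + f(n).
Here: a=64, b=4, f(n)=8n^6
Compute log_b(a) = log_4(64) = 3.
f(n) = 8n^6 = Ω(n^(3+ε)) with ε = 3, and the regularity condition holds (a·f(n/b) = (a/b^6)·f(n) with a/b^6 = 4^-3 < 1). Case 3: W(n) = Θ(f(n)) = Θ(n^6).

Case 3: W(n) = Θ(n^6)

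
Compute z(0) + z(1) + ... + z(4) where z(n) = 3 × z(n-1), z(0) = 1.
Computing the sequence terms: 1, 3, 9, 27, 81
Adding these values together:

121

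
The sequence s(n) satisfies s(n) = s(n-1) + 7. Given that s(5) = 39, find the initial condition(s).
s(5) = s(0) + 5·7, so s(0) = 39 - 35 = 4.

s(0) = 4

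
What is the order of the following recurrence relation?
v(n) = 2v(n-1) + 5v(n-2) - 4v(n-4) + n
The order is the largest lag k for which v(n-k) appears. Here the deepest term is v(n-4) (the n term is non-homogeneous and does not affect the order), so the order is 4.

Order 4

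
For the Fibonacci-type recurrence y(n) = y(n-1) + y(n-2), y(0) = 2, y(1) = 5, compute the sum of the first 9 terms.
Computing the sequence terms: 2, 5, 7, 12, 19, 31, 50, 81, 131
Adding these values together:

338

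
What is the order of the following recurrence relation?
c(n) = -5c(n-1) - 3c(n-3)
The order is the largest lag k for which c(n-k) appears. Here the deepest term is c(n-3), so the order is 3.

Order 3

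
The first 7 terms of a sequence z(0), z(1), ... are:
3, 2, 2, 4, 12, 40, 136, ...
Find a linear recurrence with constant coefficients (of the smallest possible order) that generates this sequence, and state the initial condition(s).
Look for the lowest-order linear relation among consecutive terms.
Observation: z(n) - 4·z(n-1) - (-2)·z(n-2) = 0 holds for the shown terms, and no order-1 relation z(n) = α·z(n-1) + β fits.
Check at n=3: 4·2 + (-2)·2 = 4. ✓

z(n) = 4z(n-1) - 2z(n-2), z(0) = 3, z(1) = 2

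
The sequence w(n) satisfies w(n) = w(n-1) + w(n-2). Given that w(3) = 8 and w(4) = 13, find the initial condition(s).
Work backwards using w(k) = w(k+2) - w(k+1):
w(2) = w(4) - w(3) = 13 - 8 = 5
w(1) = w(3) - w(2) = 8 - 5 = 3
w(0) = w(2) - w(1) = 5 - 3 = 2

w(0) = 2, w(1) = 3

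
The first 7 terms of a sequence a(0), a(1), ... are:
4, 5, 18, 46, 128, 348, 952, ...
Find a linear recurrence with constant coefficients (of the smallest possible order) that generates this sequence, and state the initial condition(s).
Look for the lowest-order linear relation among consecutive terms.
Observation: a(n) - 2·a(n-1) - (2)·a(n-2) = 0 holds for the shown terms, and no order-1 relation a(n) = α·a(n-1) + β fits.
Check at n=3: 2·18 + (2)·5 = 46. ✓

a(n) = 2a(n-1) + 2a(n-2), a(0) = 4, a(1) = 5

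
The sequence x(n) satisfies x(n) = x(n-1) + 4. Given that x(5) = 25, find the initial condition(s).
x(5) = x(0) + 5·4, so x(0) = 25 - 20 = 5.

x(0) = 5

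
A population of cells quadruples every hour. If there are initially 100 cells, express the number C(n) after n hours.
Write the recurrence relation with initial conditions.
Each hour multiplies the count by 4, so the count after n hours depends only on the count after n-1 hours: C(n) = 4 × C(n-1). The starting count gives C(0) = 100.
Unrolling n times gives the closed form C(n) = 100 × 4ⁿ.

C(n) = 4 × C(n-1), C(0) = 100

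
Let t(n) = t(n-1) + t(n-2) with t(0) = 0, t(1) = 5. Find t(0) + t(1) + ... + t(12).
Computing the sequence terms: 0, 5, 5, 10, 15, 25, 40, 65, 105, 170, 275, 445, 720
Adding these values together:

1880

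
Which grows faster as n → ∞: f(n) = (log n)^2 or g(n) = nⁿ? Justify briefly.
Comparing growth rates:
Growth-rate hierarchy: log n ≺ any polynomial ≺ any exponential cⁿ (c>1) ≺ n! ≺ nⁿ.
super-exponential nⁿ dominates polylogarithmic (log n)^2 asymptotically.

g(n) grows faster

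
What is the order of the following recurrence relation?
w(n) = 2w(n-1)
The order is the largest lag k for which w(n-k) appears. Here the deepest term is w(n-1), so the order is 1.

Order 1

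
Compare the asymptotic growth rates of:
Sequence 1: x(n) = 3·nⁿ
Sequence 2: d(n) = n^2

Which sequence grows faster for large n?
Comparing growth rates:
Growth-rate hierarchy: log n ≺ any polynomial ≺ any exponential cⁿ (c>1) ≺ n! ≺ nⁿ.
super-exponential nⁿ dominates polynomial degree 2 asymptotically.

x(n) grows faster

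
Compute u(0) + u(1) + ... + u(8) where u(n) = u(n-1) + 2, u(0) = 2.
Computing the sequence terms: 2, 4, 6, 8, 10, 12, 14, 16, 18
Adding these values together:

90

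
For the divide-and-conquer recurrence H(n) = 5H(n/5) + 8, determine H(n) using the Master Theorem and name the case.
Master Theorem template: H(n) = a·H(n/b) + f(n).
Here: a=5, b=5, f(n)=8
Compute log_b(a) = log_5(5) = 1.
f(n) = 8 = O(n^(1-ε)) with ε = 1. Case 1: H(n) = Θ(n^log_b(a)) = Θ(n).

Case 1: H(n) = Θ(n)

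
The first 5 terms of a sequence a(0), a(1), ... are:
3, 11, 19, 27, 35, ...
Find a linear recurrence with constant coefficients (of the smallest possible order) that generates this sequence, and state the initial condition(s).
Look for the lowest-order linear relation among consecutive terms.
Observation: consecutive differences are constant (= 8).
Check at n=2: 1·11 + 8 = 19. ✓

a(n) = a(n-1) + 8, a(0) = 3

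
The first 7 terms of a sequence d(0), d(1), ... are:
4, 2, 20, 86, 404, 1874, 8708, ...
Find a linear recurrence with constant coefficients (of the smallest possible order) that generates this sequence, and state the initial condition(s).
Look for the lowest-order linear relation among consecutive terms.
Observation: d(n) - 4·d(n-1) - (3)·d(n-2) = 0 holds for the shown terms, and no order-1 relation d(n) = α·d(n-1) + β fits.
Check at n=3: 4·20 + (3)·2 = 86. ✓

d(n) = 4d(n-1) + 3d(n-2), d(0) = 4, d(1) = 2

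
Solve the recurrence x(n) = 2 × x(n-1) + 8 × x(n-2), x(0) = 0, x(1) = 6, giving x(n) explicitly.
Recurrence: x(n) = 2 × x(n-1) + 8 × x(n-2), initial: x(0) = 0, x(1) = 6.
Characteristic equation: r² - 2r - 8 = 0, which factors as (r - 4)(r + 2) = 0, so r = 4, -2. General solution x(n) = A·4ⁿ + B·(-2)ⁿ. From x(0) = 0: A + B = 0. From x(1) = 6: 4A - 2B = 6. Solving gives A = 1, B = -1.

x(n) = 4ⁿ - (-2)ⁿ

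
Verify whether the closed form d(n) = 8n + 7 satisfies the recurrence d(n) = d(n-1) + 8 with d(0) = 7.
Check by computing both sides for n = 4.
From the recurrence with d(0) = 7:
  d(0) = 7, d(1) = 15, d(2) = 23, d(3) = 31, d(4) = 39
  so the recurrence gives d(4) = 39.
From the proposed closed form d(n) = 8n + 7:
  d(4) = 39.
Both sides give 39 at n = 4, and the initial condition(s) match, so the closed form is consistent.

Yes, the closed form is correct.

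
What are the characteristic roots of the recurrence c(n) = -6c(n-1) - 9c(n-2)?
Substitute c(n) = rⁿ and divide through by rⁿ⁻²: r² + 6r + 9 = 0
Factor: (r + 3)² = 0, so r = -3 (double root).
General solution: c(n) = (A + Bn)·(-3)ⁿ

Characteristic: r² + 6r + 9 = 0, Roots: r = -3 (double root)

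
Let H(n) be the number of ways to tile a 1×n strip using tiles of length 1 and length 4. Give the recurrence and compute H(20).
Condition on the last tile: it has length 1 (leaving a 1×(n-1) strip) or length 4 (leaving a 1×(n-4) strip), so H(n) = H(n-1) + H(n-4) (order-4 linear recurrence).
For 0 ≤ i < 4 only unit tiles fit, so H(i) = 1.
Iterating the recurrence: H(4) = 2, H(5) = 3, H(6) = 4, H(7) = 5, H(8) = 7, H(9) = 10, H(10) = 14, H(11) = 19, H(12) = 26, H(13) = 36, H(14) = 50, H(15) = 69, H(16) = 95, H(17) = 131, H(18) = 181, H(19) = 250, H(20) = 345.

H(n) = H(n-1) + H(n-4), with H(i) = 1 for 0 ≤ i < 4; H(20) = 345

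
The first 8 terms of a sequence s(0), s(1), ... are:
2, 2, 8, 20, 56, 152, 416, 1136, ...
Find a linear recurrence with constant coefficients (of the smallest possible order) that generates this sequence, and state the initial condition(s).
Look for the lowest-order linear relation among consecutive terms.
Observation: s(n) - 2·s(n-1) - (2)·s(n-2) = 0 holds for the shown terms, and no order-1 relation s(n) = α·s(n-1) + β fits.
Check at n=3: 2·8 + (2)·2 = 20. ✓

s(n) = 2s(n-1) + 2s(n-2), s(0) = 2, s(1) = 2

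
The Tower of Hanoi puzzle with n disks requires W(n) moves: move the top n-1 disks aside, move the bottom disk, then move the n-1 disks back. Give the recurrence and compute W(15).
Moving n disks = move the top n-1 disks aside (W(n-1) moves) + move the largest disk (1 move) + move the n-1 disks back on top (W(n-1) moves), so W(n) = 2W(n-1) + 1, with W(1) = 1 (a single disk takes one move).
First terms: 1, 3, 7, 15, 31, 63, … — each is one less than a power of 2. Indeed W(n) + 1 = 2(W(n-1) + 1) with W(1) + 1 = 2, so W(n) + 1 = 2ⁿ and W(n) = 2ⁿ - 1.
Hence W(15) = 2^15 - 1 = 32768 - 1 = 32767.

W(n) = 2W(n-1) + 1, W(1) = 1; W(15) = 32767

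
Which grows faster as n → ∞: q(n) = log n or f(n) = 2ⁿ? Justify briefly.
Comparing growth rates:
Growth-rate hierarchy: log n ≺ any polynomial ≺ any exponential cⁿ (c>1) ≺ n! ≺ nⁿ.
exponential base 2 dominates logarithmic asymptotically.

f(n) grows faster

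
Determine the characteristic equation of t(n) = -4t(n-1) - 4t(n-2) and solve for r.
Substitute t(n) = rⁿ and divide through by rⁿ⁻²: r² + 4r + 4 = 0
Factor: (r + 2)² = 0, so r = -2 (double root).
General solution: t(n) = (A + Bn)·(-2)ⁿ

Characteristic: r² + 4r + 4 = 0, Roots: r = -2 (double root)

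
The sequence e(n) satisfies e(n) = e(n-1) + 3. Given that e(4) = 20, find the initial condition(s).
e(4) = e(0) + 4·3, so e(0) = 20 - 12 = 8.

e(0) = 8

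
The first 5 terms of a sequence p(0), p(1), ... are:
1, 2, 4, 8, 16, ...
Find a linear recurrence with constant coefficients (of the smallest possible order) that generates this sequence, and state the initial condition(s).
Look for the lowest-order linear relation among consecutive terms.
Observation: each term is 2× the previous.
Check at n=2: 2·2 = 4. ✓

p(n) = 2 × p(n-1), p(0) = 1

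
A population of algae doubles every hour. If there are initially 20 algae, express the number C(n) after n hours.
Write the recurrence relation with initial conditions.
Each hour multiplies the count by 2, so the count after n hours depends only on the count after n-1 hours: C(n) = 2 × C(n-1). The starting count gives C(0) = 20.
Unrolling n times gives the closed form C(n) = 20 × 2ⁿ.

C(n) = 2 × C(n-1), C(0) = 20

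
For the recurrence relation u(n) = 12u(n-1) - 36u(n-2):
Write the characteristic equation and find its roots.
Substitute u(n) = rⁿ and divide through by rⁿ⁻²: r² - 12r + 36 = 0
Factor: (r - 6)² = 0, so r = 6 (double root).
General solution: u(n) = (A + Bn)·6ⁿ

Characteristic: r² - 12r + 36 = 0, Roots: r = 6 (double root)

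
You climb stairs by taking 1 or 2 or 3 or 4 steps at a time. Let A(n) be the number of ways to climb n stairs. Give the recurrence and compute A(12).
Condition on the size of the last step (1 to 4): before it there were n-1, …, n-4 stairs climbed, and these cases are disjoint, so A(n) = A(n-1) + A(n-2) + A(n-3) + A(n-4) (order-4 linear recurrence).
Initial conditions by direct count (compositions of i into parts ≤ 4): A(1) = 1; A(2) = 2; A(3) = 4; A(4) = 8.
Iterating the recurrence: A(5) = 15, A(6) = 29, A(7) = 56, A(8) = 108, A(9) = 208, A(10) = 401, A(11) = 773, A(12) = 1490.

A(n) = A(n-1) + A(n-2) + A(n-3) + A(n-4), A(1) = 1, A(2) = 2, A(3) = 4, A(4) = 8; A(12) = 1490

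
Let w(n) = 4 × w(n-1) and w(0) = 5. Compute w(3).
Computing step by step:
w(0) = 5
w(1) = 4 × 5 = 20
w(2) = 4 × 20 = 80
w(3) = 4 × 80 = 320

320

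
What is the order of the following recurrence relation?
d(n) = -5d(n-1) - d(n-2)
The order is the largest lag k for which d(n-k) appears. Here the deepest term is d(n-2), so the order is 2.

Order 2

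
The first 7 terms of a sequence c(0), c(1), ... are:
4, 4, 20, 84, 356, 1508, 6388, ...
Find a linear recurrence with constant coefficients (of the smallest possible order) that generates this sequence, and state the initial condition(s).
Look for the lowest-order linear relation among consecutive terms.
Observation: c(n) - 4·c(n-1) - (1)·c(n-2) = 0 holds for the shown terms, and no order-1 relation c(n) = α·c(n-1) + β fits.
Check at n=3: 4·20 + (1)·4 = 84. ✓

c(n) = 4c(n-1) + c(n-2), c(0) = 4, c(1) = 4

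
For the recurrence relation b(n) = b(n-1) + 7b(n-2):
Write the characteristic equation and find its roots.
Substitute b(n) = rⁿ and divide through by rⁿ⁻²: r² - r - 7 = 0
Discriminant: 1² + 4·7 = 29, not a perfect square, so by the quadratic formula r = (1 ± √29)/2.
General solution: b(n) = A·r₁ⁿ + B·r₂ⁿ where r₁,r₂ = (1 ± √29)/2

Characteristic: r² - r - 7 = 0, Roots: r = (1 ± √29)/2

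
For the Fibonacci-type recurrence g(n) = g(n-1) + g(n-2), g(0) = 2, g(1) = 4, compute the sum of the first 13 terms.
Computing the sequence terms: 2, 4, 6, 10, 16, 26, 42, 68, 110, 178, 288, 466, 754
Adding these values together:

1970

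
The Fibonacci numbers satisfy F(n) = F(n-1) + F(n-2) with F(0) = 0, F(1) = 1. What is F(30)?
Computing the sequence terms:
0, 1, 1, 2, 3, 5, 8, 13, 21, 34, 55, 89, 144, 233, 377, 610, 987, 1597, 2584, 4181, 6765, 10946, 17711, 28657, 46368, 75025, 121393, 196418, 317811, 514229, 832040

832040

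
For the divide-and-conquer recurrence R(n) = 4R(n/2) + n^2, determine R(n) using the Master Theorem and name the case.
Master Theorem template: R(n) = a·R(n/b) + f(n).
Here: a=4, b=2, f(n)=n^2
Compute log_b(a) = log_2(4) = 2.
f(n) = n^2 = Θ(n^2). Case 2: R(n) = Θ(n^2 log n).

Case 2: R(n) = Θ(n^2 log n)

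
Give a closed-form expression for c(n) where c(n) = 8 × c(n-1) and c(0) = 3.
Recurrence: c(n) = 8 × c(n-1), initial: c(0) = 3.
Each term is 8 times the previous, so this is geometric with ratio 8. After n steps: c(n) = c(0)·8ⁿ = 3·8ⁿ.

c(n) = 3·8ⁿ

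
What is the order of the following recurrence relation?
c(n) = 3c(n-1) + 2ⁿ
The order is the largest lag k for which c(n-k) appears. Here the deepest term is c(n-1) (the 2ⁿ term is non-homogeneous and does not affect the order), so the order is 1.

Order 1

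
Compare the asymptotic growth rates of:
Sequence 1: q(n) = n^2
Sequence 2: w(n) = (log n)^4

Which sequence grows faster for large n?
Comparing growth rates:
Growth-rate hierarchy: log n ≺ any polynomial ≺ any exponential cⁿ (c>1) ≺ n! ≺ nⁿ.
polynomial degree 2 dominates polylogarithmic (log n)^4 asymptotically.

q(n) grows faster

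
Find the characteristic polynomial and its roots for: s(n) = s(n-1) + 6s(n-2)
Substitute s(n) = rⁿ and divide through by rⁿ⁻²: r² - r - 6 = 0
Factor: (r + 2)(r - 3) = 0, so r = -2, 3.
General solution: s(n) = A·(-2)ⁿ + B·3ⁿ

Characteristic: r² - r - 6 = 0, Roots: r = -2, 3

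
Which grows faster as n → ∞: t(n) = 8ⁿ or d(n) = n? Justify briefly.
Comparing growth rates:
Growth-rate hierarchy: log n ≺ any polynomial ≺ any exponential cⁿ (c>1) ≺ n! ≺ nⁿ.
exponential base 8 dominates polynomial degree 1 asymptotically.

t(n) grows faster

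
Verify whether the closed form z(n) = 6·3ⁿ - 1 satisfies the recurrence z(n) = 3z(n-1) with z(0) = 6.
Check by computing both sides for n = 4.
From the recurrence with z(0) = 6:
  z(0) = 6, z(1) = 18, z(2) = 54, z(3) = 162, z(4) = 486
  so the recurrence gives z(4) = 486.
From the proposed closed form z(n) = 6·3ⁿ - 1:
  z(4) = 485.
The recurrence gives 486 but the closed form gives 485, so the closed form does not satisfy the recurrence.

No, the closed form is incorrect.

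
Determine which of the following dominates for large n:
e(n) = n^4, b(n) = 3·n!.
Comparing growth rates:
Growth-rate hierarchy: log n ≺ any polynomial ≺ any exponential cⁿ (c>1) ≺ n! ≺ nⁿ.
factorial dominates polynomial degree 4 asymptotically.

b(n) grows faster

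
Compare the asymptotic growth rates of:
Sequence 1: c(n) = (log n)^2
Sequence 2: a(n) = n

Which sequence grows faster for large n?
Comparing growth rates:
Growth-rate hierarchy: log n ≺ any polynomial ≺ any exponential cⁿ (c>1) ≺ n! ≺ nⁿ.
polynomial degree 1 dominates polylogarithmic (log n)^2 asymptotically.

a(n) grows faster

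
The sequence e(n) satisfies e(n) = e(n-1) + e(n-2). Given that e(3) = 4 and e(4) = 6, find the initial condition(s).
Work backwards using e(k) = e(k+2) - e(k+1):
e(2) = e(4) - e(3) = 6 - 4 = 2
e(1) = e(3) - e(2) = 4 - 2 = 2
e(0) = e(2) - e(1) = 2 - 2 = 0

e(0) = 0, e(1) = 2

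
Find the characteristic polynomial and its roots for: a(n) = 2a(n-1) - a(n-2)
Substitute a(n) = rⁿ and divide through by rⁿ⁻²: r² - 2r + 1 = 0
Factor: (r - 1)² = 0, so r = 1 (double root).
General solution: a(n) = (A + Bn)·1ⁿ

Characteristic: r² - 2r + 1 = 0, Roots: r = 1 (double root)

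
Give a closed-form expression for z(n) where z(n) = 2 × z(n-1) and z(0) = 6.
Recurrence: z(n) = 2 × z(n-1), initial: z(0) = 6.
Each term is 2 times the previous, so this is geometric with ratio 2. After n steps: z(n) = z(0)·2ⁿ = 6·2ⁿ.

z(n) = 6·2ⁿ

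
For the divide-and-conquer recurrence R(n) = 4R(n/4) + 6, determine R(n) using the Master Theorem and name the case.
Master Theorem template: R(n) = a·R(n/b) + f(n).
Here: a=4, b=4, f(n)=6
Compute log_b(a) = log_4(4) = 1.
f(n) = 6 = O(n^(1-ε)) with ε = 1. Case 1: R(n) = Θ(n^log_b(a)) = Θ(n).

Case 1: R(n) = Θ(n)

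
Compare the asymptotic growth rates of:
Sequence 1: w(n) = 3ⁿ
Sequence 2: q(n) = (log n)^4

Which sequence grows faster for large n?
Comparing growth rates:
Growth-rate hierarchy: log n ≺ any polynomial ≺ any exponential cⁿ (c>1) ≺ n! ≺ nⁿ.
exponential base 3 dominates polylogarithmic (log n)^4 asymptotically.

w(n) grows faster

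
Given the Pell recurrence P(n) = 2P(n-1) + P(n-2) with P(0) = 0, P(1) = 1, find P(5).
Computing the sequence terms:
0, 1, 2, 5, 12, 29

29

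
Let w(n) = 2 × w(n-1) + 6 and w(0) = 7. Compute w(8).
Computing step by step:
w(0) = 7
w(1) = 2 × 7 + 6 = 20
w(2) = 2 × 20 + 6 = 46
w(3) = 2 × 46 + 6 = 98
w(4) = 2 × 98 + 6 = 202
w(5) = 2 × 202 + 6 = 410
w(6) = 2 × 410 + 6 = 826
w(7) = 2 × 826 + 6 = 1658
w(8) = 2 × 1658 + 6 = 3322

3322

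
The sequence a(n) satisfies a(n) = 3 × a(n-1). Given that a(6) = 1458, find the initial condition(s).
In general a(n) = 3ⁿ · a(0). At n = 6: a(0) = a(6) / 3^6 = 1458 / 729 = 2.

a(0) = 2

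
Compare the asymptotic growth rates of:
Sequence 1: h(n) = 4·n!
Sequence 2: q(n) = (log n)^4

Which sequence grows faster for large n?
Comparing growth rates:
Growth-rate hierarchy: log n ≺ any polynomial ≺ any exponential cⁿ (c>1) ≺ n! ≺ nⁿ.
factorial dominates polylogarithmic (log n)^4 asymptotically.

h(n) grows faster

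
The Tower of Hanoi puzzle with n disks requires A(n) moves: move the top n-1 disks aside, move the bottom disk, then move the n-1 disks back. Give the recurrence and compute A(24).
Moving n disks = move the top n-1 disks aside (A(n-1) moves) + move the largest disk (1 move) + move the n-1 disks back on top (A(n-1) moves), so A(n) = 2A(n-1) + 1, with A(1) = 1 (a single disk takes one move).
First terms: 1, 3, 7, 15, 31, 63, … — each is one less than a power of 2. Indeed A(n) + 1 = 2(A(n-1) + 1) with A(1) + 1 = 2, so A(n) + 1 = 2ⁿ and A(n) = 2ⁿ - 1.
Hence A(24) = 2^24 - 1 = 16777216 - 1 = 16777215.

A(n) = 2A(n-1) + 1, A(1) = 1; A(24) = 16777215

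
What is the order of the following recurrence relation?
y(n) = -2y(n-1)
The order is the largest lag k for which y(n-k) appears. Here the deepest term is y(n-1), so the order is 1.

Order 1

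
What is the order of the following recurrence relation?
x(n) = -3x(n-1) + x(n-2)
The order is the largest lag k for which x(n-k) appears. Here the deepest term is x(n-2), so the order is 2.

Order 2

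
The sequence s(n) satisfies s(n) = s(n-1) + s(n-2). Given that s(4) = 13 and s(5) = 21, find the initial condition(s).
Work backwards using s(k) = s(k+2) - s(k+1):
s(3) = s(5) - s(4) = 21 - 13 = 8
s(2) = s(4) - s(3) = 13 - 8 = 5
s(1) = s(3) - s(2) = 8 - 5 = 3
s(0) = s(2) - s(1) = 5 - 3 = 2

s(0) = 2, s(1) = 3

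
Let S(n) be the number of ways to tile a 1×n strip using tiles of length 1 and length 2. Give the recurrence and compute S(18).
Condition on the last tile: it has length 1 (leaving a 1×(n-1) strip) or length 2 (leaving a 1×(n-2) strip), so S(n) = S(n-1) + S(n-2) (order-2 linear recurrence).
For 0 ≤ i < 2 only unit tiles fit, so S(i) = 1.
Iterating the recurrence: S(2) = 2, S(3) = 3, S(4) = 5, S(5) = 8, S(6) = 13, S(7) = 21, S(8) = 34, S(9) = 55, S(10) = 89, S(11) = 144, S(12) = 233, S(13) = 377, S(14) = 610, S(15) = 987, S(16) = 1597, S(17) = 2584, S(18) = 4181.

S(n) = S(n-1) + S(n-2), with S(i) = 1 for 0 ≤ i < 2; S(18) = 4181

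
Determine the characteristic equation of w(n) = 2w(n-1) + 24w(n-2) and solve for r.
Substitute w(n) = rⁿ and divide through by rⁿ⁻²: r² - 2r - 24 = 0
Factor: (r - 6)(r + 4) = 0, so r = 6, -4.
General solution: w(n) = A·6ⁿ + B·(-4)ⁿ

Characteristic: r² - 2r - 24 = 0, Roots: r = 6, -4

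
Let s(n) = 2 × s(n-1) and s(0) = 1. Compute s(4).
Computing step by step:
s(0) = 1
s(1) = 2 × 1 = 2
s(2) = 2 × 2 = 4
s(3) = 2 × 4 = 8
s(4) = 2 × 8 = 16

16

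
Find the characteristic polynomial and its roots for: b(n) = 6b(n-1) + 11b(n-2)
Substitute b(n) = rⁿ and divide through by rⁿ⁻²: r² - 6r - 11 = 0
Discriminant: 6² + 4·11 = 80, not a perfect square, so by the quadratic formula r = (6 ± √80)/2.
General solution: b(n) = A·r₁ⁿ + B·r₂ⁿ where r₁,r₂ = (6 ± √80)/2

Characteristic: r² - 6r - 11 = 0, Roots: r = (6 ± √80)/2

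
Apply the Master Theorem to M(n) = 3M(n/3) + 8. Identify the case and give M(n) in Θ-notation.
Master Theorem template: M(n) = a·M(n/b) + f(n).
Here: a=3, b=3, f(n)=8
Compute log_b(a) = log_3(3) = 1.
f(n) = 8 = O(n^(1-ε)) with ε = 1. Case 1: M(n) = Θ(n^log_b(a)) = Θ(n).

Case 1: M(n) = Θ(n)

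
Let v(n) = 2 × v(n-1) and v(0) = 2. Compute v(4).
Computing step by step:
v(0) = 2
v(1) = 2 × 2 = 4
v(2) = 2 × 4 = 8
v(3) = 2 × 8 = 16
v(4) = 2 × 16 = 32

32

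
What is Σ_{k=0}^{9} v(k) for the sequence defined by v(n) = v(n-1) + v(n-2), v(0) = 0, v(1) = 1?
Computing the sequence terms: 0, 1, 1, 2, 3, 5, 8, 13, 21, 34
Adding these values together:

88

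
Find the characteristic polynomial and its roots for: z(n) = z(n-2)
Substitute z(n) = rⁿ and divide through by rⁿ⁻²: r² - 1 = 0
Factor: (r - 1)(r + 1) = 0, so r = 1, -1.
General solution: z(n) = A·1ⁿ + B·(-1)ⁿ

Characteristic: r² - 1 = 0, Roots: r = 1, -1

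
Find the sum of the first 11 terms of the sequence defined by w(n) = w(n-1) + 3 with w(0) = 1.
Computing the sequence terms: 1, 4, 7, 10, 13, 16, 19, 22, 25, 28, 31
Adding these values together:

176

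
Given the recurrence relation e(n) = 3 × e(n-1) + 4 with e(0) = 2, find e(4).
Computing step by step:
e(0) = 2
e(1) = 3 × 2 + 4 = 10
e(2) = 3 × 10 + 4 = 34
e(3) = 3 × 34 + 4 = 106
e(4) = 3 × 106 + 4 = 322

322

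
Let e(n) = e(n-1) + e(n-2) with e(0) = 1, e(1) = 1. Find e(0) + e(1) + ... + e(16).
Computing the sequence terms: 1, 1, 2, 3, 5, 8, 13, 21, 34, 55, 89, 144, 233, 377, 610, 987, 1597
Adding these values together:

4180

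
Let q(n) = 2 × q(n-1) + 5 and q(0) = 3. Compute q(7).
Computing step by step:
q(0) = 3
q(1) = 2 × 3 + 5 = 11
q(2) = 2 × 11 + 5 = 27
q(3) = 2 × 27 + 5 = 59
q(4) = 2 × 59 + 5 = 123
q(5) = 2 × 123 + 5 = 251
q(6) = 2 × 251 + 5 = 507
q(7) = 2 × 507 + 5 = 1019

1019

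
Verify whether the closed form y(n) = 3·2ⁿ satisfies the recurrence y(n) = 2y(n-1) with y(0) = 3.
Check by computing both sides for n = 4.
From the recurrence with y(0) = 3:
  y(0) = 3, y(1) = 6, y(2) = 12, y(3) = 24, y(4) = 48
  so the recurrence gives y(4) = 48.
From the proposed closed form y(n) = 3·2ⁿ:
  y(4) = 48.
Both sides give 48 at n = 4, and the initial condition(s) match, so the closed form is consistent.

Yes, the closed form is correct.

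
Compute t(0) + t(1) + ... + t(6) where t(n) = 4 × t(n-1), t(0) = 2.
Computing the sequence terms: 2, 8, 32, 128, 512, 2048, 8192
Adding these values together:

10922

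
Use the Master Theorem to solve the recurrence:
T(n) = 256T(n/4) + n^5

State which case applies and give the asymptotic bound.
Master Theorem template: T(n) = a·T(n/b) + f(n).
Here: a=256, b=4, f(n)=n^5
Compute log_b(a) = log_4(256) = 4.
f(n) = n^5 = Ω(n^(4+ε)) with ε = 1, and the regularity condition holds (a·f(n/b) = (a/b^5)·f(n) with a/b^5 = 4^-1 < 1). Case 3: T(n) = Θ(f(n)) = Θ(n^5).

Case 3: T(n) = Θ(n^5)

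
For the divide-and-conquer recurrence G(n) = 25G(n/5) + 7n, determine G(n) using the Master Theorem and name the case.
Master Theorem template: G(n) = a·G(n/b) + f(n).
Here: a=25, b=5, f(n)=7n
Compute log_b(a) = log_5(25) = 2.
f(n) = 7n = O(n^(2-ε)) with ε = 1. Case 1: G(n) = Θ(n^log_b(a)) = Θ(n^2).

Case 1: G(n) = Θ(n^2)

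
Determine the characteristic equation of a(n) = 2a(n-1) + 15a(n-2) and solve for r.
Substitute a(n) = rⁿ and divide through by rⁿ⁻²: r² - 2r - 15 = 0
Factor: (r + 3)(r - 5) = 0, so r = -3, 5.
General solution: a(n) = A·(-3)ⁿ + B·5ⁿ

Characteristic: r² - 2r - 15 = 0, Roots: r = -3, 5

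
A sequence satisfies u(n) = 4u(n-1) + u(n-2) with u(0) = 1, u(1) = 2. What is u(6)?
Computing the sequence terms:
1, 2, 9, 38, 161, 682, 2889

2889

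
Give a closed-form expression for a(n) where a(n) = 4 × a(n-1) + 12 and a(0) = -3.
Recurrence: a(n) = 4 × a(n-1) + 12, initial: a(0) = -3.
Try a(n) = A·4ⁿ + C. Substituting: A·4ⁿ + C = 4(A·4ⁿ⁻¹ + C) + 12 = A·4ⁿ + 4C + 12, so C = 4C + 12, giving C = -4. Then a(0) = A - 4 = -3 gives A = 1.

a(n) = 4ⁿ - 4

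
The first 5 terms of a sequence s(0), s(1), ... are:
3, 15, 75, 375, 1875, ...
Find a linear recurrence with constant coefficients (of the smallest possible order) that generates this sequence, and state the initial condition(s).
Look for the lowest-order linear relation among consecutive terms.
Observation: each term is 5× the previous.
Check at n=2: 5·15 = 75. ✓

s(n) = 5 × s(n-1), s(0) = 3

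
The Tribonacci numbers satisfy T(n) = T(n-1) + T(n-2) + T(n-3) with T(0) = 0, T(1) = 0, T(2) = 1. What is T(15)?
Computing the sequence terms:
0, 0, 1, 1, 2, 4, 7, 13, 24, 44, 81, 149, 274, 504, 927, 1705

1705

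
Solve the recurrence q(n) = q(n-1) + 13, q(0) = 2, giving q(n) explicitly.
Recurrence: q(n) = q(n-1) + 13, initial: q(0) = 2.
Each step adds 13, so q(n) = q(0) + 13n = 13n + 2.

q(n) = 13n + 2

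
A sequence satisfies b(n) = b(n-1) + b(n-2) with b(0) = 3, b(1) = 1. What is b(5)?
Computing the sequence terms:
3, 1, 4, 5, 9, 14

14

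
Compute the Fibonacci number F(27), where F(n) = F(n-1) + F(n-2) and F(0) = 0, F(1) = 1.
Computing the sequence terms:
0, 1, 1, 2, 3, 5, 8, 13, 21, 34, 55, 89, 144, 233, 377, 610, 987, 1597, 2584, 4181, 6765, 10946, 17711, 28657, 46368, 75025, 121393, 196418

196418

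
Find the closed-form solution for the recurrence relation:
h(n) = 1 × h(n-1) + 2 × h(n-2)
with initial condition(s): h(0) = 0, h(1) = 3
Recurrence: h(n) = 1 × h(n-1) + 2 × h(n-2), initial: h(0) = 0, h(1) = 3.
Characteristic equation: r² - 1r - 2 = 0, which factors as (r - 2)(r + 1) = 0, so r = 2, -1. General solution h(n) = A·2ⁿ + B·(-1)ⁿ. From h(0) = 0: A + B = 0. From h(1) = 3: 2A - 1B = 3. Solving gives A = 1, B = -1.

h(n) = 2ⁿ - (-1)ⁿ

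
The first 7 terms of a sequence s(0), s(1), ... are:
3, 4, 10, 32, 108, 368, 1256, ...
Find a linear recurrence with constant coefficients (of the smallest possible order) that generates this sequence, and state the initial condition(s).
Look for the lowest-order linear relation among consecutive terms.
Observation: s(n) - 4·s(n-1) - (-2)·s(n-2) = 0 holds for the shown terms, and no order-1 relation s(n) = α·s(n-1) + β fits.
Check at n=3: 4·10 + (-2)·4 = 32. ✓

s(n) = 4s(n-1) - 2s(n-2), s(0) = 3, s(1) = 4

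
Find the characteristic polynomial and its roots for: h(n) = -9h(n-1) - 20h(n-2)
Substitute h(n) = rⁿ and divide through by rⁿ⁻²: r² + 9r + 20 = 0
Factor: (r + 5)(r + 4) = 0, so r = -5, -4.
General solution: h(n) = A·(-5)ⁿ + B·(-4)ⁿ

Characteristic: r² + 9r + 20 = 0, Roots: r = -5, -4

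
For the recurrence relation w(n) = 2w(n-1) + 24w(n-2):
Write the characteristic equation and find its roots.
Substitute w(n) = rⁿ and divide through by rⁿ⁻²: r² - 2r - 24 = 0
Factor: (r - 6)(r + 4) = 0, so r = 6, -4.
General solution: w(n) = A·6ⁿ + B·(-4)ⁿ

Characteristic: r² - 2r - 24 = 0, Roots: r = 6, -4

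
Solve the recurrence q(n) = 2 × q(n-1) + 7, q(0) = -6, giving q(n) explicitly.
Recurrence: q(n) = 2 × q(n-1) + 7, initial: q(0) = -6.
Try q(n) = A·2ⁿ + C. Substituting: A·2ⁿ + C = 2(A·2ⁿ⁻¹ + C) + 7 = A·2ⁿ + 2C + 7, so C = 2C + 7, giving C = -7. Then q(0) = A - 7 = -6 gives A = 1.

q(n) = 2ⁿ - 7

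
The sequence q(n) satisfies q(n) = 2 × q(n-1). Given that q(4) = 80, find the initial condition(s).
In general q(n) = 2ⁿ · q(0). At n = 4: q(0) = q(4) / 2^4 = 80 / 16 = 5.

q(0) = 5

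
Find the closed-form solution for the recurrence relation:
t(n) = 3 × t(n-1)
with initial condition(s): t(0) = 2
Recurrence: t(n) = 3 × t(n-1), initial: t(0) = 2.
Each term is 3 times the previous, so this is geometric with ratio 3. After n steps: t(n) = t(0)·3ⁿ = 2·3ⁿ.

t(n) = 2·3ⁿ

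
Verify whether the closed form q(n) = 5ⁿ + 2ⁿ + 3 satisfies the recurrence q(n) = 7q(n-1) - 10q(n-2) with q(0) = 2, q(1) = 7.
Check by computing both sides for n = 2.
From the recurrence with q(0) = 2, q(1) = 7:
  q(0) = 2, q(1) = 7, q(2) = 29
  so the recurrence gives q(2) = 29.
From the proposed closed form q(n) = 5ⁿ + 2ⁿ + 3:
  q(2) = 32.
The recurrence gives 29 but the closed form gives 32, so the closed form does not satisfy the recurrence.

No, the closed form is incorrect.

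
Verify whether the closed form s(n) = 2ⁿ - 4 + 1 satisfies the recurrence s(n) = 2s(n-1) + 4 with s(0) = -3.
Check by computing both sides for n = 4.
From the recurrence with s(0) = -3:
  s(0) = -3, s(1) = -2, s(2) = 0, s(3) = 4, s(4) = 12
  so the recurrence gives s(4) = 12.
From the proposed closed form s(n) = 2ⁿ - 4 + 1:
  s(4) = 13.
The recurrence gives 12 but the closed form gives 13, so the closed form does not satisfy the recurrence.

No, the closed form is incorrect.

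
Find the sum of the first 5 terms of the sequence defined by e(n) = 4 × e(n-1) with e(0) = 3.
Computing the sequence terms: 3, 12, 48, 192, 768
Adding these values together:

1023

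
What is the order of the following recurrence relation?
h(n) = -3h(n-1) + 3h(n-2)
The order is the largest lag k for which h(n-k) appears. Here the deepest term is h(n-2), so the order is 2.

Order 2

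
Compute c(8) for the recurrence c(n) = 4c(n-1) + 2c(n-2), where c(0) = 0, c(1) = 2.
Computing the sequence terms:
0, 2, 8, 36, 160, 712, 3168, 14096, 62720

62720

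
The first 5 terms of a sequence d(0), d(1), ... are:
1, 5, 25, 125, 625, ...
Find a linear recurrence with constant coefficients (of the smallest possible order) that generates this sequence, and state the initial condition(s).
Look for the lowest-order linear relation among consecutive terms.
Observation: each term is 5× the previous.
Check at n=2: 5·5 = 25. ✓

d(n) = 5 × d(n-1), d(0) = 1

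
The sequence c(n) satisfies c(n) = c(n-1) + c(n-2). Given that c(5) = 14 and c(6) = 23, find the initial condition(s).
Work backwards using c(k) = c(k+2) - c(k+1):
c(4) = c(6) - c(5) = 23 - 14 = 9
c(3) = c(5) - c(4) = 14 - 9 = 5
c(2) = c(4) - c(3) = 9 - 5 = 4
c(1) = c(3) - c(2) = 5 - 4 = 1
c(0) = c(2) - c(1) = 4 - 1 = 3

c(0) = 3, c(1) = 1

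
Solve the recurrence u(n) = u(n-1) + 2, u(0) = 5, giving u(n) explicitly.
Recurrence: u(n) = u(n-1) + 2, initial: u(0) = 5.
Each step adds 2, so u(n) = u(0) + 2n = 2n + 5.

u(n) = 2n + 5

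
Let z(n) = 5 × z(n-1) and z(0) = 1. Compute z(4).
Computing step by step:
z(0) = 1
z(1) = 5 × 1 = 5
z(2) = 5 × 5 = 25
z(3) = 5 × 25 = 125
z(4) = 5 × 125 = 625

625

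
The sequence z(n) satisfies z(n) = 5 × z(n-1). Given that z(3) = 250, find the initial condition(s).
In general z(n) = 5ⁿ · z(0). At n = 3: z(0) = z(3) / 5^3 = 250 / 125 = 2.

z(0) = 2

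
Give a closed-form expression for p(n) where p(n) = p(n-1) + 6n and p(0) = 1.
Recurrence: p(n) = p(n-1) + 6n, initial: p(0) = 1.
Telescoping: p(n) = p(0) + 6·Σᵢ₌₁ⁿ i = 1 + 6·n(n+1)/2.

p(n) = 6·n(n+1)/2 + 1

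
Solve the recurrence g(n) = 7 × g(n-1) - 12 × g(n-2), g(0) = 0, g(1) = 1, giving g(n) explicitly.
Recurrence: g(n) = 7 × g(n-1) - 12 × g(n-2), initial: g(0) = 0, g(1) = 1.
Characteristic equation: r² - 7r + 12 = 0, which factors as (r - 4)(r - 3) = 0, so r = 4, 3. General solution g(n) = A·4ⁿ + B·3ⁿ. From g(0) = 0: A + B = 0. From g(1) = 1: 4A + 3B = 1. Solving gives A = 1, B = -1.

g(n) = 4ⁿ - 3ⁿ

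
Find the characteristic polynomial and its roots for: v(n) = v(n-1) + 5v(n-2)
Substitute v(n) = rⁿ and divide through by rⁿ⁻²: r² - r - 5 = 0
Discriminant: 1² + 4·5 = 21, not a perfect square, so by the quadratic formula r = (1 ± √21)/2.
General solution: v(n) = A·r₁ⁿ + B·r₂ⁿ where r₁,r₂ = (1 ± √21)/2

Characteristic: r² - r - 5 = 0, Roots: r = (1 ± √21)/2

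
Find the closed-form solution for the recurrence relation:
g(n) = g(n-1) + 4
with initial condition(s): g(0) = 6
Recurrence: g(n) = g(n-1) + 4, initial: g(0) = 6.
Each step adds 4, so g(n) = g(0) + 4n = 4n + 6.

g(n) = 4n + 6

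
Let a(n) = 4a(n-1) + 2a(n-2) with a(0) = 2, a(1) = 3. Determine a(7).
Computing the sequence terms:
2, 3, 16, 70, 312, 1388, 6176, 27480

27480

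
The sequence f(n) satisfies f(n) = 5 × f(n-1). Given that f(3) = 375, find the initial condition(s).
In general f(n) = 5ⁿ · f(0). At n = 3: f(0) = f(3) / 5^3 = 375 / 125 = 3.

f(0) = 3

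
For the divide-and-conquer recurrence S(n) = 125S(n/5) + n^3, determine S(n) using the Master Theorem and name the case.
Master Theorem template: S(n) = a·S(n/b) + f(n).
Here: a=125, b=5, f(n)=n^3
Compute log_b(a) = log_5(125) = 3.
f(n) = n^3 = Θ(n^3). Case 2: S(n) = Θ(n^3 log n).

Case 2: S(n) = Θ(n^3 log n)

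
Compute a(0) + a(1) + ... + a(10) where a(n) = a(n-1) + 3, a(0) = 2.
Computing the sequence terms: 2, 5, 8, 11, 14, 17, 20, 23, 26, 29, 32
Adding these values together:

187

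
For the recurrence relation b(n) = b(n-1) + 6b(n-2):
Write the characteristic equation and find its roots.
Substitute b(n) = rⁿ and divide through by rⁿ⁻²: r² - r - 6 = 0
Factor: (r - 3)(r + 2) = 0, so r = 3, -2.
General solution: b(n) = A·3ⁿ + B·(-2)ⁿ

Characteristic: r² - r - 6 = 0, Roots: r = 3, -2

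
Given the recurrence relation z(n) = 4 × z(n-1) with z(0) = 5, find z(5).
Computing step by step:
z(0) = 5
z(1) = 4 × 5 = 20
z(2) = 4 × 20 = 80
z(3) = 4 × 80 = 320
z(4) = 4 × 320 = 1280
z(5) = 4 × 1280 = 5120

5120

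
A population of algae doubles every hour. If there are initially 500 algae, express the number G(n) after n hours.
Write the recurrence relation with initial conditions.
Each hour multiplies the count by 2, so the count after n hours depends only on the count after n-1 hours: G(n) = 2 × G(n-1). The starting count gives G(0) = 500.
Unrolling n times gives the closed form G(n) = 500 × 2ⁿ.

G(n) = 2 × G(n-1), G(0) = 500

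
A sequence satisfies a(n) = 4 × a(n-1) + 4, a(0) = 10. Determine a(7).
Computing step by step:
a(0) = 10
a(1) = 4 × 10 + 4 = 44
a(2) = 4 × 44 + 4 = 180
a(3) = 4 × 180 + 4 = 724
a(4) = 4 × 724 + 4 = 2900
a(5) = 4 × 2900 + 4 = 11604
a(6) = 4 × 11604 + 4 = 46420
a(7) = 4 × 46420 + 4 = 185684

185684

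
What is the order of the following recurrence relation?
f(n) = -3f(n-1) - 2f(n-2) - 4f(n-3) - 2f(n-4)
The order is the largest lag k for which f(n-k) appears. Here the deepest term is f(n-4), so the order is 4.

Order 4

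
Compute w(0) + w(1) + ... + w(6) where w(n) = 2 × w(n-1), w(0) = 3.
Computing the sequence terms: 3, 6, 12, 24, 48, 96, 192
Adding these values together:

381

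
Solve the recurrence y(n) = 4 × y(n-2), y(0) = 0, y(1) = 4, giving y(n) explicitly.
Recurrence: y(n) = 4 × y(n-2), initial: y(0) = 0, y(1) = 4.
Characteristic equation: r² - 4 = 0, which factors as (r - 2)(r + 2) = 0, so r = 2, -2. General solution y(n) = A·2ⁿ + B·(-2)ⁿ. From y(0) = 0: A + B = 0. From y(1) = 4: 2A - 2B = 4. Solving gives A = 1, B = -1.

y(n) = 2ⁿ - (-2)ⁿ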